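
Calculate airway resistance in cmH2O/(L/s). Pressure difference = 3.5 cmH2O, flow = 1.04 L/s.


R = dP / flow
R = 3.5 / 1.04
R = 3.365 cmH2O/(L/s)


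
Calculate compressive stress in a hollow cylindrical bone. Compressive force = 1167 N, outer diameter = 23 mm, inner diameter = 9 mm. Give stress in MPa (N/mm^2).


A = pi*(r_o^2 - r_i^2)
r_o = 11.5 mm, r_i = 4.5 mm
A = 351.858 mm^2
sigma = F/A = 1167 / 351.858
sigma = 3.317 MPa


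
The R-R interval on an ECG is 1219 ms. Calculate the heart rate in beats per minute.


HR = 60 / RR_interval(s)
RR = 1219 ms = 1.219 s
HR = 60 / 1.219 = 49.22 bpm


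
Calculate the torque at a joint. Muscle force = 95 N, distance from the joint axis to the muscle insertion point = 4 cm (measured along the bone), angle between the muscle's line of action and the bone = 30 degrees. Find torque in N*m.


Torque = F * d * sin(theta)   (moment arm = d*sin(theta))
d = 4 cm = 0.04 m
Torque = 95 * 0.04 * sin(30)
Torque = 1.9 N*m


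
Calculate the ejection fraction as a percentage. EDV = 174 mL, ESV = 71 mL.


SV = EDV - ESV = 174 - 71 = 103 mL
EF = SV/EDV * 100 = 103/174 * 100
EF = 59.2%


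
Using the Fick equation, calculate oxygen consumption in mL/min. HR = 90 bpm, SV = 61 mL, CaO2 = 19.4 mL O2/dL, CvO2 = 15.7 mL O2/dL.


CO = HR*SV = 90*61/1000 = 5.49 L/min
a-v O2 diff = 19.4 - 15.7 = 3.7 mL/dL
VO2 = CO * (CaO2-CvO2) * 10 dL/L
VO2 = 5.49 * 3.7 * 10
VO2 = 203.1 mL/min


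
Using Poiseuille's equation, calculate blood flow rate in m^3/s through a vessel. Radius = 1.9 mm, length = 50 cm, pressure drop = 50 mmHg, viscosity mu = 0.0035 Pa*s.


Q = pi*r^4*dP / (8*mu*L)
r = 0.0019 m, L = 0.5 m
dP = 50 mmHg = 6666.1 Pa
Q = 1.9494e-05 m^3/s


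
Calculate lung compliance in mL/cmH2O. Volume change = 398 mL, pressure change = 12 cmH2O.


C = dV / dP
C = 398 / 12
C = 33.17 mL/cmH2O


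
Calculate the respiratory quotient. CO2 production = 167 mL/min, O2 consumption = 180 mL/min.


RQ = VCO2 / VO2
RQ = 167 / 180
RQ = 0.9278


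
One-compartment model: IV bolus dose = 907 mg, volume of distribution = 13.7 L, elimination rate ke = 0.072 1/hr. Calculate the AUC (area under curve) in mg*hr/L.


C0 = Dose/Vd = 907/13.7 = 66.2044 mg/L
AUC = C0/ke = 66.2044/0.072
AUC = 919.5 mg*hr/L


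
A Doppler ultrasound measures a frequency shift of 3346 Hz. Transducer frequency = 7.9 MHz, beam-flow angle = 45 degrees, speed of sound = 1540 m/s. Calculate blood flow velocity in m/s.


v = fd * c / (2 * f0 * cos(theta))
v = 3346 * 1540 / (2 * 7.9000e+06 * cos(45))
v = 0.4612 m/s


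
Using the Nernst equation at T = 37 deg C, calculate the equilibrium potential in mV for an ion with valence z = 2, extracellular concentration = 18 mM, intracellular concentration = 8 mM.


E = (RT/(zF)) * ln(C_out/C_in)
T = 37 + 273.15 = 310.15 K
E = (8.314 * 310.15 / (2 * 96485)) * ln(18/8)
E = 10.84 mV


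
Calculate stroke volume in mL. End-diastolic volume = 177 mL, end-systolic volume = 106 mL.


SV = EDV - ESV
SV = 177 - 106
SV = 71 mL


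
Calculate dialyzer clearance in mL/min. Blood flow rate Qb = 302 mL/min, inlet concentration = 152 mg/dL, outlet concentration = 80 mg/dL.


K = Qb * (Cb_in - Cb_out) / Cb_in
K = 302 * (152 - 80) / 152
K = 143.1 mL/min


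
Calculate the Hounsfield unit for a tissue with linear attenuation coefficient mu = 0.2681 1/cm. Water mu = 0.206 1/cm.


HU = ((mu_tissue - mu_water) / mu_water) * 1000
HU = ((0.2681 - 0.206) / 0.206) * 1000
HU = 301.5


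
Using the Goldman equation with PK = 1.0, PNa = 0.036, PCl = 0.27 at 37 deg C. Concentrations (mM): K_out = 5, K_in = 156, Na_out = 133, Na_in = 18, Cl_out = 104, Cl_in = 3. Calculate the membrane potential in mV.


Vm = (RT/F)*ln((PK*Ko + PNa*Nao + PCl*Cli)/(PK*Ki + PNa*Nai + PCl*Clo))
Numer = 10.598, Denom = 184.728
Vm = -76.39 mV


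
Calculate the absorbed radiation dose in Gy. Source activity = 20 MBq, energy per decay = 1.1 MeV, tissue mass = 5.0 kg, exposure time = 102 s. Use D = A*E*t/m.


A = 20 MBq = 2.0000e+07 Bq
E = 1.1 MeV = 1.7622e-13 J
D = A*E*t/m = 2.0000e+07*1.7622e-13*102/5.0
D = 7.1898e-05 Gy


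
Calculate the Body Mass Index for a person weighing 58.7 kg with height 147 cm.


BMI = weight / height^2
height = 147 cm = 1.47 m
BMI = 58.7 / 1.47^2
BMI = 27.16 kg/m^2


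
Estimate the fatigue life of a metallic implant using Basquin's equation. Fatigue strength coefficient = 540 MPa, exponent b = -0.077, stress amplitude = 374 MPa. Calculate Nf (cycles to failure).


sigma_a = sigma_f' * (2Nf)^b
2Nf = (sigma_a/sigma_f')^(1/b)
2Nf = (374/540)^(1/-0.077)
2Nf = 117.95499
Nf = 58.98


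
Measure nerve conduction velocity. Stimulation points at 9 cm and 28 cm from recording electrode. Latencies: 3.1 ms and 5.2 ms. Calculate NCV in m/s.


Distance = (28 - 9) / 100 = 0.19 m
dt = (5.2 - 3.1) / 1000 = 0.0021 s
NCV = dist / dt = 90.48 m/s


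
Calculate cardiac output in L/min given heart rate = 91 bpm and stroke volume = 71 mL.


CO = HR * SV
CO = 91 * 71 / 1000
CO = 6.461 L/min


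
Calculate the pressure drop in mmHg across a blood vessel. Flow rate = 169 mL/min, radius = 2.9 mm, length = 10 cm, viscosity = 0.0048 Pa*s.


dP = 8*mu*L*Q / (pi*r^4)
Q = 169 mL/min = 2.81667e-06 m^3/s
dP = 48.6772 Pa = 48.6772 / 133.322 mmHg = 0.3651 mmHg


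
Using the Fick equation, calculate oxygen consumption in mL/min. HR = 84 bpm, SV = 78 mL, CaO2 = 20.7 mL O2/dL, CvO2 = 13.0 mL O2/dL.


CO = HR*SV = 84*78/1000 = 6.552 L/min
a-v O2 diff = 20.7 - 13.0 = 7.7 mL/dL
VO2 = CO * (CaO2-CvO2) * 10 dL/L
VO2 = 6.552 * 7.7 * 10
VO2 = 504.5 mL/min


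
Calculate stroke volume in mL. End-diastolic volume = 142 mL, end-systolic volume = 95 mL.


SV = EDV - ESV
SV = 142 - 95
SV = 47 mL


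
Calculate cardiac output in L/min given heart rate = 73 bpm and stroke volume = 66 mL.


CO = HR * SV
CO = 73 * 66 / 1000
CO = 4.818 L/min


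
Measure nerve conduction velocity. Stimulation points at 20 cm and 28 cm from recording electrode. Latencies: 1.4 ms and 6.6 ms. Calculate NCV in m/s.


Distance = (28 - 20) / 100 = 0.08 m
dt = (6.6 - 1.4) / 1000 = 0.0052 s
NCV = dist / dt = 15.38 m/s


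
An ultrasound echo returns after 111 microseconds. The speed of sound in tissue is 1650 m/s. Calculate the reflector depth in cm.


depth = c * t / 2
t = 111 us = 1.1100e-04 s
depth = 1650 * 1.1100e-04 / 2
depth = 0.091575 m = 9.1575 cm


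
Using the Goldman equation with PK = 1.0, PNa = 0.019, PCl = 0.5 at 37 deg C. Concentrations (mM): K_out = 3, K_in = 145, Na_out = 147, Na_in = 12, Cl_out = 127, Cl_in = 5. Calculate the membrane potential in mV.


Vm = (RT/F)*ln((PK*Ko + PNa*Nao + PCl*Cli)/(PK*Ki + PNa*Nai + PCl*Clo))
Numer = 8.293, Denom = 208.728
Vm = -86.21 mV


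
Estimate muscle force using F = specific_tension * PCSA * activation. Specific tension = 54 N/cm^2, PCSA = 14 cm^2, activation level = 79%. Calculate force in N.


F = sigma * PCSA * activation
F = 54 * 14 * 0.79
F = 597.2 N


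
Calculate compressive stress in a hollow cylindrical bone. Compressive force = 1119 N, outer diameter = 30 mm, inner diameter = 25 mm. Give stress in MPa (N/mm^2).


A = pi*(r_o^2 - r_i^2)
r_o = 15 mm, r_i = 12.5 mm
A = 215.984 mm^2
sigma = F/A = 1119 / 215.984
sigma = 5.181 MPa


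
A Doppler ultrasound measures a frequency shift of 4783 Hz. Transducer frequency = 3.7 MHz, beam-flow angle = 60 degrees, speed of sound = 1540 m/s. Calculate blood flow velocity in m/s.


v = fd * c / (2 * f0 * cos(theta))
v = 4783 * 1540 / (2 * 3.7000e+06 * cos(60))
v = 1.991 m/s


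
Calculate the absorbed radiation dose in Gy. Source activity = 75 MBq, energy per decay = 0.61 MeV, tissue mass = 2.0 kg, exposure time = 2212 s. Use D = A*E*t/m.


A = 75 MBq = 7.5000e+07 Bq
E = 0.61 MeV = 9.7722e-14 J
D = A*E*t/m = 7.5000e+07*9.7722e-14*2212/2.0
D = 0.008106 Gy


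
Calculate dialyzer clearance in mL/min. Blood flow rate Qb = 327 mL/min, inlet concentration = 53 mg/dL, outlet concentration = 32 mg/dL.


K = Qb * (Cb_in - Cb_out) / Cb_in
K = 327 * (53 - 32) / 53
K = 129.6 mL/min


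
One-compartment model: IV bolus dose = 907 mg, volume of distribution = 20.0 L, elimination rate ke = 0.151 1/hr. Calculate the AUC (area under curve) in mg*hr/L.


C0 = Dose/Vd = 907/20.0 = 45.35 mg/L
AUC = C0/ke = 45.35/0.151
AUC = 300.3 mg*hr/L


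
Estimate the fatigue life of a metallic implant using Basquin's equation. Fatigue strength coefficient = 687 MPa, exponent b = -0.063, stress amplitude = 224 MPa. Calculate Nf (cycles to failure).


sigma_a = sigma_f' * (2Nf)^b
2Nf = (sigma_a/sigma_f')^(1/b)
2Nf = (224/687)^(1/-0.063)
2Nf = 53153910
Nf = 2.6577e+07


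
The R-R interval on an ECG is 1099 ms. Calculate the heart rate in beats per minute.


HR = 60 / RR_interval(s)
RR = 1099 ms = 1.099 s
HR = 60 / 1.099 = 54.6 bpm


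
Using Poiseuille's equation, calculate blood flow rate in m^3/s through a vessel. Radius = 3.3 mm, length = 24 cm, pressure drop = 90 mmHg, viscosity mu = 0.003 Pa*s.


Q = pi*r^4*dP / (8*mu*L)
r = 0.0033 m, L = 0.24 m
dP = 90 mmHg = 11998.98 Pa
Q = 7.7612e-04 m^3/s


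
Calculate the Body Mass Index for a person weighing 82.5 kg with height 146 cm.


BMI = weight / height^2
height = 146 cm = 1.46 m
BMI = 82.5 / 1.46^2
BMI = 38.7 kg/m^2


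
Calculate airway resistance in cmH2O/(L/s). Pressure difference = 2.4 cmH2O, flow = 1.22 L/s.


R = dP / flow
R = 2.4 / 1.22
R = 1.967 cmH2O/(L/s)


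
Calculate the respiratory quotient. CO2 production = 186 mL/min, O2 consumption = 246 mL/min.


RQ = VCO2 / VO2
RQ = 186 / 246
RQ = 0.7561


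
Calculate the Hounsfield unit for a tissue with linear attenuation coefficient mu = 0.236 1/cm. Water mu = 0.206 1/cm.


HU = ((mu_tissue - mu_water) / mu_water) * 1000
HU = ((0.236 - 0.206) / 0.206) * 1000
HU = 145.6


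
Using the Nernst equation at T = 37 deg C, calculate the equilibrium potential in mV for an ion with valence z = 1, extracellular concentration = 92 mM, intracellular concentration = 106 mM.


E = (RT/(zF)) * ln(C_out/C_in)
T = 37 + 273.15 = 310.15 K
E = (8.314 * 310.15 / (1 * 96485)) * ln(92/106)
E = -3.786 mV


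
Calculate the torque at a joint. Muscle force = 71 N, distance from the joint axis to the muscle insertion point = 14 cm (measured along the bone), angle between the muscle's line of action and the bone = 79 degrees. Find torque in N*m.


Torque = F * d * sin(theta)   (moment arm = d*sin(theta))
d = 14 cm = 0.14 m
Torque = 71 * 0.14 * sin(79)
Torque = 9.757 N*m


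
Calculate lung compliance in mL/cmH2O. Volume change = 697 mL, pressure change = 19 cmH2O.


C = dV / dP
C = 697 / 19
C = 36.68 mL/cmH2O


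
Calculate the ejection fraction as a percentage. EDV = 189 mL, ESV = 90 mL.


SV = EDV - ESV = 189 - 90 = 99 mL
EF = SV/EDV * 100 = 99/189 * 100
EF = 52.38%


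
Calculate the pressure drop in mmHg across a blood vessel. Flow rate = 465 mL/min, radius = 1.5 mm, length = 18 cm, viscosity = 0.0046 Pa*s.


dP = 8*mu*L*Q / (pi*r^4)
Q = 465 mL/min = 7.75e-06 m^3/s
dP = 3227.8 Pa = 3227.8 / 133.322 mmHg = 24.21 mmHg


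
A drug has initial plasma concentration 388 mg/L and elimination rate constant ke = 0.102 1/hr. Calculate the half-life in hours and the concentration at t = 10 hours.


t_half = ln(2) / ke = 0.693147 / 0.102 = 6.796 hr
C(t) = C0 * exp(-ke*t) = 388 * exp(-0.102*10)
C(10) = 139.9 mg/L


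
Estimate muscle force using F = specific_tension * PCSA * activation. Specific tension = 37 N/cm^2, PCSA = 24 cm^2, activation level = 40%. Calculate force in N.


F = sigma * PCSA * activation
F = 37 * 24 * 0.4
F = 355.2 N


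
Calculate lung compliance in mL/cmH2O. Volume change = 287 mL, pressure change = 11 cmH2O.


C = dV / dP
C = 287 / 11
C = 26.09 mL/cmH2O


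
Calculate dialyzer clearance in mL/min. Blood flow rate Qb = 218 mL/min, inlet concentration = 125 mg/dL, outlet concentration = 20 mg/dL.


K = Qb * (Cb_in - Cb_out) / Cb_in
K = 218 * (125 - 20) / 125
K = 183.1 mL/min


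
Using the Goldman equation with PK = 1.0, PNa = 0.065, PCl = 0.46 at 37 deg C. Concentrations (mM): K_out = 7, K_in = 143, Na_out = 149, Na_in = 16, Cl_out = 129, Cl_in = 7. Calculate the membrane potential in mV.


Vm = (RT/F)*ln((PK*Ko + PNa*Nao + PCl*Cli)/(PK*Ki + PNa*Nai + PCl*Clo))
Numer = 19.905, Denom = 203.38
Vm = -62.11 mV


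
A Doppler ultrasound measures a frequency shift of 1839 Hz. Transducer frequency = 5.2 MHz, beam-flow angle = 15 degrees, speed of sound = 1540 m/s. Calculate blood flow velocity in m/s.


v = fd * c / (2 * f0 * cos(theta))
v = 1839 * 1540 / (2 * 5.2000e+06 * cos(15))
v = 0.2819 m/s


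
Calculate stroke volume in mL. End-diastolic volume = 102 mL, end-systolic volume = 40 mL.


SV = EDV - ESV
SV = 102 - 40
SV = 62 mL


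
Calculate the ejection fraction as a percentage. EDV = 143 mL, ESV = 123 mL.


SV = EDV - ESV = 143 - 123 = 20 mL
EF = SV/EDV * 100 = 20/143 * 100
EF = 13.99%


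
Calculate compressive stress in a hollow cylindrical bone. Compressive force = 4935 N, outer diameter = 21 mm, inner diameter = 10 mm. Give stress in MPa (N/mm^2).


A = pi*(r_o^2 - r_i^2)
r_o = 10.5 mm, r_i = 5 mm
A = 267.821 mm^2
sigma = F/A = 4935 / 267.821
sigma = 18.43 MPa


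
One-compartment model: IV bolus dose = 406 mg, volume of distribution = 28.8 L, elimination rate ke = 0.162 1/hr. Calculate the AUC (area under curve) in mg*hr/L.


C0 = Dose/Vd = 406/28.8 = 14.0972 mg/L
AUC = C0/ke = 14.0972/0.162
AUC = 87.02 mg*hr/L


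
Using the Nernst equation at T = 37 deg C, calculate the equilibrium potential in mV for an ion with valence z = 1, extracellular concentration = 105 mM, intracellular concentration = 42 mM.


E = (RT/(zF)) * ln(C_out/C_in)
T = 37 + 273.15 = 310.15 K
E = (8.314 * 310.15 / (1 * 96485)) * ln(105/42)
E = 24.49 mV


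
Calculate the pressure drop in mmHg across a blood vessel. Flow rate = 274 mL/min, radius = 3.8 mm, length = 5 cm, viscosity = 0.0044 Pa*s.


dP = 8*mu*L*Q / (pi*r^4)
Q = 274 mL/min = 4.56667e-06 m^3/s
dP = 12.2695 Pa = 12.2695 / 133.322 mmHg = 0.09203 mmHg


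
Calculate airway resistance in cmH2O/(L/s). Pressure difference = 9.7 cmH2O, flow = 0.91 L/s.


R = dP / flow
R = 9.7 / 0.91
R = 10.66 cmH2O/(L/s)


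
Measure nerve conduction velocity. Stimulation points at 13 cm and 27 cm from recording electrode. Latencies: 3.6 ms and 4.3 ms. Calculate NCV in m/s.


Distance = (27 - 13) / 100 = 0.14 m
dt = (4.3 - 3.6) / 1000 = 7.0000e-04 s
NCV = dist / dt = 200 m/s


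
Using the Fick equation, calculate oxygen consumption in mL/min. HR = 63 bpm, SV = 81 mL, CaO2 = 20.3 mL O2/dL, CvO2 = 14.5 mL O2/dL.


CO = HR*SV = 63*81/1000 = 5.103 L/min
a-v O2 diff = 20.3 - 14.5 = 5.8 mL/dL
VO2 = CO * (CaO2-CvO2) * 10 dL/L
VO2 = 5.103 * 5.8 * 10
VO2 = 296 mL/min


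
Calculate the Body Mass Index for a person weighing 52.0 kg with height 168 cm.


BMI = weight / height^2
height = 168 cm = 1.68 m
BMI = 52.0 / 1.68^2
BMI = 18.42 kg/m^2


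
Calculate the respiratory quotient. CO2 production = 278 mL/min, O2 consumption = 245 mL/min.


RQ = VCO2 / VO2
RQ = 278 / 245
RQ = 1.135


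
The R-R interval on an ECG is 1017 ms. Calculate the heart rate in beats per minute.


HR = 60 / RR_interval(s)
RR = 1017 ms = 1.017 s
HR = 60 / 1.017 = 59 bpm


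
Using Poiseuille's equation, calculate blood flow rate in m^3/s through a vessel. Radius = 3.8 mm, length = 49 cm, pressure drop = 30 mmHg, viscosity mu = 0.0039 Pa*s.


Q = pi*r^4*dP / (8*mu*L)
r = 0.0038 m, L = 0.49 m
dP = 30 mmHg = 3999.66 Pa
Q = 1.7138e-04 m^3/s


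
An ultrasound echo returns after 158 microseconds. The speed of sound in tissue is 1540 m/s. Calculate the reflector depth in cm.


depth = c * t / 2
t = 158 us = 1.5800e-04 s
depth = 1540 * 1.5800e-04 / 2
depth = 0.12166 m = 12.166 cm


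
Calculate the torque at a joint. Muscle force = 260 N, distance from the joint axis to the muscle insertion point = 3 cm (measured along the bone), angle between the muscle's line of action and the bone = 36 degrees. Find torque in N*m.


Torque = F * d * sin(theta)   (moment arm = d*sin(theta))
d = 3 cm = 0.03 m
Torque = 260 * 0.03 * sin(36)
Torque = 4.585 N*m


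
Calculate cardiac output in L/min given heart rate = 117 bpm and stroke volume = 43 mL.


CO = HR * SV
CO = 117 * 43 / 1000
CO = 5.031 L/min


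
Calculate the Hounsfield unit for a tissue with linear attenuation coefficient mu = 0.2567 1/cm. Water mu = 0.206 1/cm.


HU = ((mu_tissue - mu_water) / mu_water) * 1000
HU = ((0.2567 - 0.206) / 0.206) * 1000
HU = 246.1


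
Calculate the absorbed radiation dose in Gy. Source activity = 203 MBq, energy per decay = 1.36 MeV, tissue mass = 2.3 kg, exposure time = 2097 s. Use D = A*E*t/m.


A = 203 MBq = 2.0300e+08 Bq
E = 1.36 MeV = 2.17872e-13 J
D = A*E*t/m = 2.0300e+08*2.17872e-13*2097/2.3
D = 0.04032 Gy


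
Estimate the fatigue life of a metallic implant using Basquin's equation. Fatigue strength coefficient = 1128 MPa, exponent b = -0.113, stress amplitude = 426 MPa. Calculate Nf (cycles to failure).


sigma_a = sigma_f' * (2Nf)^b
2Nf = (sigma_a/sigma_f')^(1/b)
2Nf = (426/1128)^(1/-0.113)
2Nf = 5526.7963
Nf = 2763


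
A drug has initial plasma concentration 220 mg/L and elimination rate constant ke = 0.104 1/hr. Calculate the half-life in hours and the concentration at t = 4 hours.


t_half = ln(2) / ke = 0.693147 / 0.104 = 6.665 hr
C(t) = C0 * exp(-ke*t) = 220 * exp(-0.104*4)
C(4) = 145.1 mg/L


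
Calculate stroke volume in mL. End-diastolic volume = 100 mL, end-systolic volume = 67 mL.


SV = EDV - ESV
SV = 100 - 67
SV = 33 mL


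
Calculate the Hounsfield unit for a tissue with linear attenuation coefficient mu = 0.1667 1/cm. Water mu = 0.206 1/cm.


HU = ((mu_tissue - mu_water) / mu_water) * 1000
HU = ((0.1667 - 0.206) / 0.206) * 1000
HU = -190.8


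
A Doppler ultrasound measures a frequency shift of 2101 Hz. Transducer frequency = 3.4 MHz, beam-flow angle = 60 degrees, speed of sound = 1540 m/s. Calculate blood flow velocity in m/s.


v = fd * c / (2 * f0 * cos(theta))
v = 2101 * 1540 / (2 * 3.4000e+06 * cos(60))
v = 0.9516 m/s


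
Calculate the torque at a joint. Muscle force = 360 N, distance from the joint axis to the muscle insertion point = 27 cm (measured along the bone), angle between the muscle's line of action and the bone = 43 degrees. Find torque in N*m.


Torque = F * d * sin(theta)   (moment arm = d*sin(theta))
d = 27 cm = 0.27 m
Torque = 360 * 0.27 * sin(43)
Torque = 66.29 N*m


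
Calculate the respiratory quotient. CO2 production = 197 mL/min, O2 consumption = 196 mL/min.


RQ = VCO2 / VO2
RQ = 197 / 196
RQ = 1.005


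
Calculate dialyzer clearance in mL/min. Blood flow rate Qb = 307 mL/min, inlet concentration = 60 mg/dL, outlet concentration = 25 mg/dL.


K = Qb * (Cb_in - Cb_out) / Cb_in
K = 307 * (60 - 25) / 60
K = 179.1 mL/min


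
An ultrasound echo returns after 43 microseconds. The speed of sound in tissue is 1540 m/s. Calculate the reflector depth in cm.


depth = c * t / 2
t = 43 us = 4.3000e-05 s
depth = 1540 * 4.3000e-05 / 2
depth = 0.03311 m = 3.311 cm


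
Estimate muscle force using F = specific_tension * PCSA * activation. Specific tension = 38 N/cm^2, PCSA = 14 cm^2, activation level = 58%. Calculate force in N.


F = sigma * PCSA * activation
F = 38 * 14 * 0.58
F = 308.6 N


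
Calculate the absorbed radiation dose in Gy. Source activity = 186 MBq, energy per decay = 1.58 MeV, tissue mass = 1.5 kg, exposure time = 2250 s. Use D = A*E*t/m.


A = 186 MBq = 1.8600e+08 Bq
E = 1.58 MeV = 2.53116e-13 J
D = A*E*t/m = 1.8600e+08*2.53116e-13*2250/1.5
D = 0.07062 Gy


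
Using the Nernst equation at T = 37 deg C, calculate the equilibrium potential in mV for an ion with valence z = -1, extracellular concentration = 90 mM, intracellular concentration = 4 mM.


E = (RT/(zF)) * ln(C_out/C_in)
T = 37 + 273.15 = 310.15 K
E = (8.314 * 310.15 / (-1 * 96485)) * ln(90/4)
E = -83.21 mV


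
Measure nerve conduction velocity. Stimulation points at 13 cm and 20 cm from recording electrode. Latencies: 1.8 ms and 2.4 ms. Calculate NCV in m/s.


Distance = (20 - 13) / 100 = 0.07 m
dt = (2.4 - 1.8) / 1000 = 6.0000e-04 s
NCV = dist / dt = 116.7 m/s


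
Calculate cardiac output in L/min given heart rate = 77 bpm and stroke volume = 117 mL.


CO = HR * SV
CO = 77 * 117 / 1000
CO = 9.009 L/min


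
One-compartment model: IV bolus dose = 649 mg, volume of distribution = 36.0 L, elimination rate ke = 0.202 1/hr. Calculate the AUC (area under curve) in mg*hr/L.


C0 = Dose/Vd = 649/36.0 = 18.0278 mg/L
AUC = C0/ke = 18.0278/0.202
AUC = 89.25 mg*hr/L


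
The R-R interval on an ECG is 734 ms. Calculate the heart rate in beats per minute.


HR = 60 / RR_interval(s)
RR = 734 ms = 0.734 s
HR = 60 / 0.734 = 81.74 bpm


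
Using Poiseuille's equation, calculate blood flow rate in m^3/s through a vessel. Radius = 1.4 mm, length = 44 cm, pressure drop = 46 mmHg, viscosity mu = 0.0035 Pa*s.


Q = pi*r^4*dP / (8*mu*L)
r = 0.0014 m, L = 0.44 m
dP = 46 mmHg = 6132.812 Pa
Q = 6.0077e-06 m^3/s


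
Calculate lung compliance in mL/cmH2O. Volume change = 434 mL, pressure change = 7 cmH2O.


C = dV / dP
C = 434 / 7
C = 62 mL/cmH2O


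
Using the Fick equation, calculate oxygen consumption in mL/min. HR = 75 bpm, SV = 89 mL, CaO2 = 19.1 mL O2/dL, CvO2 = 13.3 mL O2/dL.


CO = HR*SV = 75*89/1000 = 6.675 L/min
a-v O2 diff = 19.1 - 13.3 = 5.8 mL/dL
VO2 = CO * (CaO2-CvO2) * 10 dL/L
VO2 = 6.675 * 5.8 * 10
VO2 = 387.2 mL/min


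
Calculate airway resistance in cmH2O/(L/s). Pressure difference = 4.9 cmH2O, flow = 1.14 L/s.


R = dP / flow
R = 4.9 / 1.14
R = 4.298 cmH2O/(L/s)


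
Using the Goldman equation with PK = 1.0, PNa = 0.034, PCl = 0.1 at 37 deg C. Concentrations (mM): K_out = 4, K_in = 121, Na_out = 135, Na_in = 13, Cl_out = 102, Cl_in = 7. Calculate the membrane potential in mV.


Vm = (RT/F)*ln((PK*Ko + PNa*Nao + PCl*Cli)/(PK*Ki + PNa*Nai + PCl*Clo))
Numer = 9.29, Denom = 131.642
Vm = -70.85 mV


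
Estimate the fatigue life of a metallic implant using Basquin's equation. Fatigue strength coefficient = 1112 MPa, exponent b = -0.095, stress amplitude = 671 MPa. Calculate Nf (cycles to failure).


sigma_a = sigma_f' * (2Nf)^b
2Nf = (sigma_a/sigma_f')^(1/b)
2Nf = (671/1112)^(1/-0.095)
2Nf = 203.83888
Nf = 101.9


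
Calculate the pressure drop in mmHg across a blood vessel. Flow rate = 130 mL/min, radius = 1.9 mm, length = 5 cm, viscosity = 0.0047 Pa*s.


dP = 8*mu*L*Q / (pi*r^4)
Q = 130 mL/min = 2.16667e-06 m^3/s
dP = 99.4916 Pa = 99.4916 / 133.322 mmHg = 0.7463 mmHg


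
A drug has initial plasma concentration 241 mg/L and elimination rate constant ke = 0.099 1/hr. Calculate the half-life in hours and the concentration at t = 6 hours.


t_half = ln(2) / ke = 0.693147 / 0.099 = 7.001 hr
C(t) = C0 * exp(-ke*t) = 241 * exp(-0.099*6)
C(6) = 133.1 mg/L


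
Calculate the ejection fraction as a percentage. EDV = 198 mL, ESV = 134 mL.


SV = EDV - ESV = 198 - 134 = 64 mL
EF = SV/EDV * 100 = 64/198 * 100
EF = 32.32%


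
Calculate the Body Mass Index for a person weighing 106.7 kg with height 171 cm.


BMI = weight / height^2
height = 171 cm = 1.71 m
BMI = 106.7 / 1.71^2
BMI = 36.49 kg/m^2


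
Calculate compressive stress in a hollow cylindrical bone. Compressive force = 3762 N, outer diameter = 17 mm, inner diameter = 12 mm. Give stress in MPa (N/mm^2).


A = pi*(r_o^2 - r_i^2)
r_o = 8.5 mm, r_i = 6 mm
A = 113.883 mm^2
sigma = F/A = 3762 / 113.883
sigma = 33.03 MPa


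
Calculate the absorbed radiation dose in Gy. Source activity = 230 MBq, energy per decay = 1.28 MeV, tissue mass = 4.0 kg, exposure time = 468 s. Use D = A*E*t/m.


A = 230 MBq = 2.3000e+08 Bq
E = 1.28 MeV = 2.05056e-13 J
D = A*E*t/m = 2.3000e+08*2.05056e-13*468/4.0
D = 0.005518 Gy


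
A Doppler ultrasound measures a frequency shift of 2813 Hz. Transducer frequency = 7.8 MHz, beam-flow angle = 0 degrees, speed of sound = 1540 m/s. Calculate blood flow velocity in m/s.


v = fd * c / (2 * f0 * cos(theta))
v = 2813 * 1540 / (2 * 7.8000e+06 * cos(0))
v = 0.2777 m/s


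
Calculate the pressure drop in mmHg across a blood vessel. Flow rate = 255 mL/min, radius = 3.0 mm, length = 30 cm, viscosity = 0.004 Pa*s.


dP = 8*mu*L*Q / (pi*r^4)
Q = 255 mL/min = 4.25e-06 m^3/s
dP = 160.334 Pa = 160.334 / 133.322 mmHg = 1.203 mmHg


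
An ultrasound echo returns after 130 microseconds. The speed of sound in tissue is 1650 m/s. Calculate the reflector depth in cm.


depth = c * t / 2
t = 130 us = 1.3000e-04 s
depth = 1650 * 1.3000e-04 / 2
depth = 0.10725 m = 10.725 cm


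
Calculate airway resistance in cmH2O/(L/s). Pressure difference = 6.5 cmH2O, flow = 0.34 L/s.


R = dP / flow
R = 6.5 / 0.34
R = 19.12 cmH2O/(L/s)


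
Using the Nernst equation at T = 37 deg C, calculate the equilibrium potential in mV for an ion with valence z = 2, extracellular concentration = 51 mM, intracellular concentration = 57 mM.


E = (RT/(zF)) * ln(C_out/C_in)
T = 37 + 273.15 = 310.15 K
E = (8.314 * 310.15 / (2 * 96485)) * ln(51/57)
E = -1.486 mV


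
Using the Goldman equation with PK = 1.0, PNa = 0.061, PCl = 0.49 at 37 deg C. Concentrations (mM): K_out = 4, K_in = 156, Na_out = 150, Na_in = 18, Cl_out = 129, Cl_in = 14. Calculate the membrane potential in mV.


Vm = (RT/F)*ln((PK*Ko + PNa*Nao + PCl*Cli)/(PK*Ki + PNa*Nai + PCl*Clo))
Numer = 20.01, Denom = 220.308
Vm = -64.11 mV


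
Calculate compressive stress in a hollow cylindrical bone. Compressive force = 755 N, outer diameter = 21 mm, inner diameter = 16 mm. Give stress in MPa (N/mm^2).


A = pi*(r_o^2 - r_i^2)
r_o = 10.5 mm, r_i = 8 mm
A = 145.299 mm^2
sigma = F/A = 755 / 145.299
sigma = 5.196 MPa


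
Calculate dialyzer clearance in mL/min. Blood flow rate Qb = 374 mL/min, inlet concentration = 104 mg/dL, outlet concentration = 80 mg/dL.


K = Qb * (Cb_in - Cb_out) / Cb_in
K = 374 * (104 - 80) / 104
K = 86.31 mL/min


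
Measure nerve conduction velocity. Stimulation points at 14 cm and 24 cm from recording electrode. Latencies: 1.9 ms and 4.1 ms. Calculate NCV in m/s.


Distance = (24 - 14) / 100 = 0.1 m
dt = (4.1 - 1.9) / 1000 = 0.0022 s
NCV = dist / dt = 45.45 m/s


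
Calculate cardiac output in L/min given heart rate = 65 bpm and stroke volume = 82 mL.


CO = HR * SV
CO = 65 * 82 / 1000
CO = 5.33 L/min


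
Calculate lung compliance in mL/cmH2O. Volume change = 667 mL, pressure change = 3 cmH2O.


C = dV / dP
C = 667 / 3
C = 222.3 mL/cmH2O


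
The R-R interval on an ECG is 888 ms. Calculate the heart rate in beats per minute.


HR = 60 / RR_interval(s)
RR = 888 ms = 0.888 s
HR = 60 / 0.888 = 67.57 bpm


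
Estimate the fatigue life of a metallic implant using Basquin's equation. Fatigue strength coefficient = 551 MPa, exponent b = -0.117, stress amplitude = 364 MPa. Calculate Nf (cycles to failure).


sigma_a = sigma_f' * (2Nf)^b
2Nf = (sigma_a/sigma_f')^(1/b)
2Nf = (364/551)^(1/-0.117)
2Nf = 34.585235
Nf = 17.29


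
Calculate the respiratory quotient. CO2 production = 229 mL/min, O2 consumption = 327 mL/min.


RQ = VCO2 / VO2
RQ = 229 / 327
RQ = 0.7003


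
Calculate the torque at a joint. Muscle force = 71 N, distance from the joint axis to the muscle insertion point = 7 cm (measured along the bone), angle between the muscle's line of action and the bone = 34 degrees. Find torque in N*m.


Torque = F * d * sin(theta)   (moment arm = d*sin(theta))
d = 7 cm = 0.07 m
Torque = 71 * 0.07 * sin(34)
Torque = 2.779 N*m


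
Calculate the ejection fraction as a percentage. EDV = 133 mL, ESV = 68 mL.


SV = EDV - ESV = 133 - 68 = 65 mL
EF = SV/EDV * 100 = 65/133 * 100
EF = 48.87%


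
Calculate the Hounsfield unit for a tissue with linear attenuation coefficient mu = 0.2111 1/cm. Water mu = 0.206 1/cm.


HU = ((mu_tissue - mu_water) / mu_water) * 1000
HU = ((0.2111 - 0.206) / 0.206) * 1000
HU = 24.76


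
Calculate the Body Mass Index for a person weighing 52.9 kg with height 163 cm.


BMI = weight / height^2
height = 163 cm = 1.63 m
BMI = 52.9 / 1.63^2
BMI = 19.91 kg/m^2


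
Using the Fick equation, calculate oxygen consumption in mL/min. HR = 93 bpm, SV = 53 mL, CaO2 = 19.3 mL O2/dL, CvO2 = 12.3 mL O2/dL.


CO = HR*SV = 93*53/1000 = 4.929 L/min
a-v O2 diff = 19.3 - 12.3 = 7 mL/dL
VO2 = CO * (CaO2-CvO2) * 10 dL/L
VO2 = 4.929 * 7 * 10
VO2 = 345 mL/min


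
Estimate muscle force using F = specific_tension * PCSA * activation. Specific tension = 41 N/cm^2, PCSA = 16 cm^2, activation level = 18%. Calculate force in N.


F = sigma * PCSA * activation
F = 41 * 16 * 0.18
F = 118.1 N


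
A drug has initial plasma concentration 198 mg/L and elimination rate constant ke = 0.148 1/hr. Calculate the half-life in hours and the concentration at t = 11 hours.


t_half = ln(2) / ke = 0.693147 / 0.148 = 4.683 hr
C(t) = C0 * exp(-ke*t) = 198 * exp(-0.148*11)
C(11) = 38.87 mg/L


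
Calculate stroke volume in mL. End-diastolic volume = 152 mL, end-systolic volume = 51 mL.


SV = EDV - ESV
SV = 152 - 51
SV = 101 mL


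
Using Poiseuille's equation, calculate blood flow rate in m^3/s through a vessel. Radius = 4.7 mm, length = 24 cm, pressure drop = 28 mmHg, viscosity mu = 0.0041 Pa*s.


Q = pi*r^4*dP / (8*mu*L)
r = 0.0047 m, L = 0.24 m
dP = 28 mmHg = 3733.016 Pa
Q = 7.2697e-04 m^3/s


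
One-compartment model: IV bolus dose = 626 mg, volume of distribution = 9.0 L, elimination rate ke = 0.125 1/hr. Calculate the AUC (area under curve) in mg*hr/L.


C0 = Dose/Vd = 626/9.0 = 69.5556 mg/L
AUC = C0/ke = 69.5556/0.125
AUC = 556.4 mg*hr/L


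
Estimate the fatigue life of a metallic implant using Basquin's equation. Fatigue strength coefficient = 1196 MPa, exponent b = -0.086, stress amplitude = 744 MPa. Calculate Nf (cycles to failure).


sigma_a = sigma_f' * (2Nf)^b
2Nf = (sigma_a/sigma_f')^(1/b)
2Nf = (744/1196)^(1/-0.086)
2Nf = 249.56799
Nf = 124.8


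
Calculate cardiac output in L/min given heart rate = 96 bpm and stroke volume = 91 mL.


CO = HR * SV
CO = 96 * 91 / 1000
CO = 8.736 L/min


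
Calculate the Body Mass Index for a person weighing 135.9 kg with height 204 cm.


BMI = weight / height^2
height = 204 cm = 2.04 m
BMI = 135.9 / 2.04^2
BMI = 32.66 kg/m^2


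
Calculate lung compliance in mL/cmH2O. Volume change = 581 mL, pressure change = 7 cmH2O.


C = dV / dP
C = 581 / 7
C = 83 mL/cmH2O


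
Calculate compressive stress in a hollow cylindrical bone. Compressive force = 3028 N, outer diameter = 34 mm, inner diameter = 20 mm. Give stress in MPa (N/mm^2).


A = pi*(r_o^2 - r_i^2)
r_o = 17 mm, r_i = 10 mm
A = 593.761 mm^2
sigma = F/A = 3028 / 593.761
sigma = 5.1 MPa


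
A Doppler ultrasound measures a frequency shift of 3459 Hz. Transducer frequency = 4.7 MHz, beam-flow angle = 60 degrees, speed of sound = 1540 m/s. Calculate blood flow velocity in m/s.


v = fd * c / (2 * f0 * cos(theta))
v = 3459 * 1540 / (2 * 4.7000e+06 * cos(60))
v = 1.133 m/s


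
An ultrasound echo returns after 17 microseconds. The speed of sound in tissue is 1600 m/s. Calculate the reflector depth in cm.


depth = c * t / 2
t = 17 us = 1.7000e-05 s
depth = 1600 * 1.7000e-05 / 2
depth = 0.0136 m = 1.36 cm


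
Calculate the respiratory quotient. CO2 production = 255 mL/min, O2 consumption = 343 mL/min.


RQ = VCO2 / VO2
RQ = 255 / 343
RQ = 0.7434


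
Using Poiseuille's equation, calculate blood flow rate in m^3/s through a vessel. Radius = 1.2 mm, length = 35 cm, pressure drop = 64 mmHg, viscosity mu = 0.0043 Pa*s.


Q = pi*r^4*dP / (8*mu*L)
r = 0.0012 m, L = 0.35 m
dP = 64 mmHg = 8532.608 Pa
Q = 4.6167e-06 m^3/s


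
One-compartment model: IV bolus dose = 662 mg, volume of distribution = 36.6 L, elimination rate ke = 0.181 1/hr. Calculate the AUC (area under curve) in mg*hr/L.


C0 = Dose/Vd = 662/36.6 = 18.0874 mg/L
AUC = C0/ke = 18.0874/0.181
AUC = 99.93 mg*hr/L


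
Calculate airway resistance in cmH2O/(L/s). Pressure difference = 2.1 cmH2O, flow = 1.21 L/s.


R = dP / flow
R = 2.1 / 1.21
R = 1.736 cmH2O/(L/s)


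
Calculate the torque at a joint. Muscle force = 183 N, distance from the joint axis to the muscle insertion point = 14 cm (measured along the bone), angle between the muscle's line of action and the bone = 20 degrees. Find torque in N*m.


Torque = F * d * sin(theta)   (moment arm = d*sin(theta))
d = 14 cm = 0.14 m
Torque = 183 * 0.14 * sin(20)
Torque = 8.763 N*m


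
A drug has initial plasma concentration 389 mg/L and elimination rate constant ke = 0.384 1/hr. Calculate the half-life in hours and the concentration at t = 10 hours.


t_half = ln(2) / ke = 0.693147 / 0.384 = 1.805 hr
C(t) = C0 * exp(-ke*t) = 389 * exp(-0.384*10)
C(10) = 8.361 mg/L


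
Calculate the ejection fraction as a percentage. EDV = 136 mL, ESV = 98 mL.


SV = EDV - ESV = 136 - 98 = 38 mL
EF = SV/EDV * 100 = 38/136 * 100
EF = 27.94%


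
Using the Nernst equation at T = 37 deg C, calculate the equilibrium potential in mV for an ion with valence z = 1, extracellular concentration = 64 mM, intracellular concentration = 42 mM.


E = (RT/(zF)) * ln(C_out/C_in)
T = 37 + 273.15 = 310.15 K
E = (8.314 * 310.15 / (1 * 96485)) * ln(64/42)
E = 11.26 mV


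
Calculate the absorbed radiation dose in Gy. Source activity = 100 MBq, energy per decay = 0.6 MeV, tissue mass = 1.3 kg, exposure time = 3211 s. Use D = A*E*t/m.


A = 100 MBq = 1.0000e+08 Bq
E = 0.6 MeV = 9.612e-14 J
D = A*E*t/m = 1.0000e+08*9.612e-14*3211/1.3
D = 0.02374 Gy


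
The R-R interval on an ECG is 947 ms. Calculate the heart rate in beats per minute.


HR = 60 / RR_interval(s)
RR = 947 ms = 0.947 s
HR = 60 / 0.947 = 63.36 bpm


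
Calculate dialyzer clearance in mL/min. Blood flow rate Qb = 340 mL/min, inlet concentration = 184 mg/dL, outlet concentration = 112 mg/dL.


K = Qb * (Cb_in - Cb_out) / Cb_in
K = 340 * (184 - 112) / 184
K = 133 mL/min


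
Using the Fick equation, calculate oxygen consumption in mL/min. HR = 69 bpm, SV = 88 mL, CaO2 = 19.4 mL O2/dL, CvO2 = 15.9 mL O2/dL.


CO = HR*SV = 69*88/1000 = 6.072 L/min
a-v O2 diff = 19.4 - 15.9 = 3.5 mL/dL
VO2 = CO * (CaO2-CvO2) * 10 dL/L
VO2 = 6.072 * 3.5 * 10
VO2 = 212.5 mL/min


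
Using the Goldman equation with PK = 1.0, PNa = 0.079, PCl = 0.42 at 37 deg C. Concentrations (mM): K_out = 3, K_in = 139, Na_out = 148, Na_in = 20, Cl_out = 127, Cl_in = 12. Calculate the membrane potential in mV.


Vm = (RT/F)*ln((PK*Ko + PNa*Nao + PCl*Cli)/(PK*Ki + PNa*Nai + PCl*Clo))
Numer = 19.732, Denom = 193.92
Vm = -61.07 mV


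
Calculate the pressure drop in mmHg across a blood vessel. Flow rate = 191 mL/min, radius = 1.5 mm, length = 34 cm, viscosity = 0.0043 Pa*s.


dP = 8*mu*L*Q / (pi*r^4)
Q = 191 mL/min = 3.18333e-06 m^3/s
dP = 2341.01 Pa = 2341.01 / 133.322 mmHg = 17.56 mmHg


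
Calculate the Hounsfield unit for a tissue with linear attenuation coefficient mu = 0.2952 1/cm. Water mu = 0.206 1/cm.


HU = ((mu_tissue - mu_water) / mu_water) * 1000
HU = ((0.2952 - 0.206) / 0.206) * 1000
HU = 433


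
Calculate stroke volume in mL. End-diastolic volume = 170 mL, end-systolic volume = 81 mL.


SV = EDV - ESV
SV = 170 - 81
SV = 89 mL


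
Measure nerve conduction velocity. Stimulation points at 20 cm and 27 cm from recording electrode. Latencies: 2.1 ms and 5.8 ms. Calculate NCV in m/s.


Distance = (27 - 20) / 100 = 0.07 m
dt = (5.8 - 2.1) / 1000 = 0.0037 s
NCV = dist / dt = 18.92 m/s


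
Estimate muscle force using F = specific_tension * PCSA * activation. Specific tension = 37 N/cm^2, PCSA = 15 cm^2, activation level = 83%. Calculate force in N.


F = sigma * PCSA * activation
F = 37 * 15 * 0.83
F = 460.6 N


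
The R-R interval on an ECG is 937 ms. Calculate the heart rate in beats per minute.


HR = 60 / RR_interval(s)
RR = 937 ms = 0.937 s
HR = 60 / 0.937 = 64.03 bpm


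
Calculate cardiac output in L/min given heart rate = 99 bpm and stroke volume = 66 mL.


CO = HR * SV
CO = 99 * 66 / 1000
CO = 6.534 L/min


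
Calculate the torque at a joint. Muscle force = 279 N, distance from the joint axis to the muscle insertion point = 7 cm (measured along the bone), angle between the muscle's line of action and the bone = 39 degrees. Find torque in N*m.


Torque = F * d * sin(theta)   (moment arm = d*sin(theta))
d = 7 cm = 0.07 m
Torque = 279 * 0.07 * sin(39)
Torque = 12.29 N*m


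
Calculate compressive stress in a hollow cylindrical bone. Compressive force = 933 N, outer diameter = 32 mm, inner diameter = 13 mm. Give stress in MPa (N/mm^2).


A = pi*(r_o^2 - r_i^2)
r_o = 16 mm, r_i = 6.5 mm
A = 671.515 mm^2
sigma = F/A = 933 / 671.515
sigma = 1.389 MPa


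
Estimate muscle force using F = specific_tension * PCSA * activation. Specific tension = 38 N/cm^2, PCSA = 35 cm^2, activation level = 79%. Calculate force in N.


F = sigma * PCSA * activation
F = 38 * 35 * 0.79
F = 1051 N


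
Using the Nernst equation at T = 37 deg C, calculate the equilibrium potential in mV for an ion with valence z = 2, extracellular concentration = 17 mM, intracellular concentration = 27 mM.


E = (RT/(zF)) * ln(C_out/C_in)
T = 37 + 273.15 = 310.15 K
E = (8.314 * 310.15 / (2 * 96485)) * ln(17/27)
E = -6.182 mV


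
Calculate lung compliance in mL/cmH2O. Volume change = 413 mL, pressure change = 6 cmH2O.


C = dV / dP
C = 413 / 6
C = 68.83 mL/cmH2O


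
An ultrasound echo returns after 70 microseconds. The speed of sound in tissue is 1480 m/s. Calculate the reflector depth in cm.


depth = c * t / 2
t = 70 us = 7.0000e-05 s
depth = 1480 * 7.0000e-05 / 2
depth = 0.0518 m = 5.18 cm


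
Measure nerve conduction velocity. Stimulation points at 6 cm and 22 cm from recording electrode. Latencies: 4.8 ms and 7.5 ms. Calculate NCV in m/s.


Distance = (22 - 6) / 100 = 0.16 m
dt = (7.5 - 4.8) / 1000 = 0.0027 s
NCV = dist / dt = 59.26 m/s


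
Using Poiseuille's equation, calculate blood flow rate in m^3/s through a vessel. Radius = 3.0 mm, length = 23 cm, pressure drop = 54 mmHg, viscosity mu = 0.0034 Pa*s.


Q = pi*r^4*dP / (8*mu*L)
r = 0.003 m, L = 0.23 m
dP = 54 mmHg = 7199.388 Pa
Q = 2.9284e-04 m^3/s


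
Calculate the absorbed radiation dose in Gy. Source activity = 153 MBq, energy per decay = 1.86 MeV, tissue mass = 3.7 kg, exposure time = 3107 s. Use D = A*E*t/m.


A = 153 MBq = 1.5300e+08 Bq
E = 1.86 MeV = 2.97972e-13 J
D = A*E*t/m = 1.5300e+08*2.97972e-13*3107/3.7
D = 0.03828 Gy


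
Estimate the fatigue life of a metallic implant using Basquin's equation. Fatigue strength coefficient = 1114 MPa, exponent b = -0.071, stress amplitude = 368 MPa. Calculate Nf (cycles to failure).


sigma_a = sigma_f' * (2Nf)^b
2Nf = (sigma_a/sigma_f')^(1/b)
2Nf = (368/1114)^(1/-0.071)
2Nf = 5959011.9
Nf = 2.9795e+06


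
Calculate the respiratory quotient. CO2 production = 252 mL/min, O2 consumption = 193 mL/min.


RQ = VCO2 / VO2
RQ = 252 / 193
RQ = 1.306


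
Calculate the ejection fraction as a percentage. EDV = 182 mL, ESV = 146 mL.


SV = EDV - ESV = 182 - 146 = 36 mL
EF = SV/EDV * 100 = 36/182 * 100
EF = 19.78%


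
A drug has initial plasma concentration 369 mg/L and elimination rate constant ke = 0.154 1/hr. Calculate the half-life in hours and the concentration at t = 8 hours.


t_half = ln(2) / ke = 0.693147 / 0.154 = 4.501 hr
C(t) = C0 * exp(-ke*t) = 369 * exp(-0.154*8)
C(8) = 107.6 mg/L


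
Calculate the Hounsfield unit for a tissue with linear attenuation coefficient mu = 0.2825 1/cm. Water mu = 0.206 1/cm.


HU = ((mu_tissue - mu_water) / mu_water) * 1000
HU = ((0.2825 - 0.206) / 0.206) * 1000
HU = 371.4
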